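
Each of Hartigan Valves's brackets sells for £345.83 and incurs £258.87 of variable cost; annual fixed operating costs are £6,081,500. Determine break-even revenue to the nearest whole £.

£24,185,432

CM per unit = £345.83 − £258.87 = £86.96; CM ratio = £86.96 / £345.83 = 0.2515.
Break-even revenue = fixed costs × price ÷ CM = £6,081,500 × £345.83 ÷ £86.96 = £24,185,432.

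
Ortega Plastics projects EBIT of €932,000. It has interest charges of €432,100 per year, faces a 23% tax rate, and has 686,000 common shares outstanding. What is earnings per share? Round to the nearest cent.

€0.56

Pre-tax income = €932,000 − €432,100.00 = €499,900.00.
After tax at 23%: net income = €499,900.00 × 0.77 = €384,923.00.
EPS = €384,923.00 ÷ 686,000 = €0.56.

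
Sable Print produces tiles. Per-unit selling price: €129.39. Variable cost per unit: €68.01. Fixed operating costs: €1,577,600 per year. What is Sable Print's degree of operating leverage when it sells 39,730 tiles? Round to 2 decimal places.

At 39,730 units, contribution = 39,730 × €61.38 = €2,438,627.40.
EBIT = €2,438,627.40 − €1,577,600 = €861,027.40.
DOL = contribution ÷ EBIT = €2,438,627.40 ÷ €861,027.40 = 2.8322.

2.83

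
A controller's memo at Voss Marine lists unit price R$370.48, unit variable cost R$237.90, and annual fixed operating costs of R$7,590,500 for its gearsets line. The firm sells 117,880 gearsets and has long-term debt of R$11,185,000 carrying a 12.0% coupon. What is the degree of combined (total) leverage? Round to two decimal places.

2.33

Contribution at this volume is 117,880 × R$132.58 = R$15,628,530.40.
Subtracting fixed costs: EBIT = R$15,628,530.40 − R$7,590,500 = R$8,038,030.40. Interest = R$1,342,200.00, so EBIT − I = R$6,695,830.40.
DCL = contribution ÷ (EBIT − I) = R$15,628,530.40 ÷ R$6,695,830.40 = 2.3341.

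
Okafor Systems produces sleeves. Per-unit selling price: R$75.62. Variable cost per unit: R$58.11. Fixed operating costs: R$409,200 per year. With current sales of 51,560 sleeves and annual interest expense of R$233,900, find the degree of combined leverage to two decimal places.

3.48

Total contribution margin = 51,560 × R$17.51 = R$902,815.60.
EBIT = R$902,815.60 − R$409,200 = R$493,615.60. Interest = R$233,900.00.
DOL = R$902,815.60 ÷ R$493,615.60 = 1.8290; DFL = R$493,615.60 ÷ R$259,715.60 = 1.9006.
DCL = DOL × DFL = 1.8290 × 1.9006 = 3.4762.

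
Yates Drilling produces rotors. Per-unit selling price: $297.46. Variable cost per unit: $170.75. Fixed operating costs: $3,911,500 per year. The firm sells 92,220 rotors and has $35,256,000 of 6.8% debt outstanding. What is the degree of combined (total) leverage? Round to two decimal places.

2.17

Total contribution margin = 92,220 × $126.71 = $11,685,196.20.
Operating income = contribution − fixed costs = $11,685,196.20 − $3,911,500 = $7,773,696.20. Interest = $2,397,408.00.
DOL = $11,685,196.20 ÷ $7,773,696.20 = 1.5032; DFL = $7,773,696.20 ÷ $5,376,288.20 = 1.4459.
Combined leverage = 1.5032 × 1.4459 = 2.1735.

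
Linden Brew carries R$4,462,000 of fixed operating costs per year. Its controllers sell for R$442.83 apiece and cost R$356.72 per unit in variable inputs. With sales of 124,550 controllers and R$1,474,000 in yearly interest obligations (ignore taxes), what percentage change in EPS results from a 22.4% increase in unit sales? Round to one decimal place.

+50.2%

At 124,550 units, contribution = 124,550 × R$86.11 = R$10,725,000.50.
Operating income = contribution − fixed costs = R$10,725,000.50 − R$4,462,000 = R$6,263,000.50.
After interest of R$1,474,000.00, pre-tax earnings = R$4,789,000.50.
Degree of combined leverage = contribution ÷ (EBIT − I) = R$10,725,000.50 ÷ R$4,789,000.50 = 2.2395.
EPS therefore changes by 2.2395 × (+22.4%) = +50.2%.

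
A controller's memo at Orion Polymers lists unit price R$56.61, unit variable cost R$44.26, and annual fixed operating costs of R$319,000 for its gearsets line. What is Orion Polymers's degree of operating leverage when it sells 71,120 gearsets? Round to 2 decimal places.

1.57

At 71,120 units, contribution = 71,120 × R$12.35 = R$878,332.00.
Operating income = contribution − fixed costs = R$878,332.00 − R$319,000 = R$559,332.00.
So DOL = total CM / EBIT = R$878,332.00 / R$559,332.00 = 1.5703.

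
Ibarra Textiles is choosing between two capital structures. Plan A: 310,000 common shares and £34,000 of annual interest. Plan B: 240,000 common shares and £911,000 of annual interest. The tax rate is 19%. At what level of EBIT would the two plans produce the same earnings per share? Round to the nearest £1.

£3,917,857

Set EPS_A = EPS_B: (EBIT − £34,000)(1 − 0.19) ÷ 310,000 = (EBIT − £911,000)(1 − 0.19) ÷ 240,000.
Cancelling (1 − t) and cross-multiplying: 240,000·(EBIT − 34,000) = 310,000·(EBIT − 911,000).
Solving, EBIT = (911,000·310,000 − 34,000·240,000) / (310,000 − 240,000) = 274,250,000,000 / 70,000 = 3,917,857.14.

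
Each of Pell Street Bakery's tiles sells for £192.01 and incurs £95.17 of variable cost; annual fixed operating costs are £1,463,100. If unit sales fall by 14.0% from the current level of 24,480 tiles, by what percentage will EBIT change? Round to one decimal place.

-36.6%

Total contribution margin = 24,480 × £96.84 = £2,370,643.20.
EBIT = £2,370,643.20 − £1,463,100 = £907,543.20.
Degree of operating leverage = £2,370,643.20 / £907,543.20 = 2.6122.
%ΔEBIT = DOL × %ΔSales = 2.6122 × -14.0% = -36.6%.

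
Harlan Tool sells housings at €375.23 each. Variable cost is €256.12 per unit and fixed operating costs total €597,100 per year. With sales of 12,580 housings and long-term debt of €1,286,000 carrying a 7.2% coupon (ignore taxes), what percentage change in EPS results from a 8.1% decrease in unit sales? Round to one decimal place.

-15.0%

Contribution at this volume is 12,580 × €119.11 = €1,498,403.80.
Subtracting fixed costs: EBIT = €1,498,403.80 − €597,100 = €901,303.80.
Interest = €92,592.00, so EBIT − I = €808,711.80.
DCL = total CM / (EBIT − I) = €1,498,403.80 / €808,711.80 = 1.8528.
EPS therefore changes by 1.8528 × (-8.1%) = -15.0%.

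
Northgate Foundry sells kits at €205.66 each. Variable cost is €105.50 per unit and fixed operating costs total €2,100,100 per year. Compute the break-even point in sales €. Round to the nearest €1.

€4,312,166

CM per unit = €205.66 − €105.50 = €100.16; CM ratio = €100.16 / €205.66 = 0.4870.
Break-even sales = FC ÷ CM ratio = €2,100,100 × €205.66 / €100.16 = €4,312,166.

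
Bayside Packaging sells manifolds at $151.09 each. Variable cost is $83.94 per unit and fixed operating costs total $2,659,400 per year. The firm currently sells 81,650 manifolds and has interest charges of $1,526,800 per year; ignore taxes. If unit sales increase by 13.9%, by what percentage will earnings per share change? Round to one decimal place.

+58.8%

At 81,650 units, contribution = 81,650 × $67.15 = $5,482,797.50.
Operating income = contribution − fixed costs = $5,482,797.50 − $2,659,400 = $2,823,397.50.
After interest of $1,526,800.00, pre-tax earnings = $1,296,597.50.
Degree of combined leverage = contribution ÷ (EBIT − I) = $5,482,797.50 ÷ $1,296,597.50 = 4.2286.
EPS therefore changes by 4.2286 × (+13.9%) = +58.8%.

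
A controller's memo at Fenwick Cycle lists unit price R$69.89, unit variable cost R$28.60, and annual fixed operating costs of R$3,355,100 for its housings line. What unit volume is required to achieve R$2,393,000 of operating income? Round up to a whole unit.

Unit CM = price − variable cost = R$69.89 − R$28.60 = R$41.29.
Need Q such that Q × R$41.29 − R$3,355,100 = R$2,393,000, i.e. Q = R$5,748,100 / R$41.29 = 139,212.88 → 139,213.

139,213 housings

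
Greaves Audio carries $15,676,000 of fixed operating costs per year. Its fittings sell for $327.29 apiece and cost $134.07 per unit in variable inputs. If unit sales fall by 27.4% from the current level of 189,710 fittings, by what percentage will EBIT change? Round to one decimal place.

-47.9%

At 189,710 units, contribution = 189,710 × $193.22 = $36,655,766.20.
Operating income = contribution − fixed costs = $36,655,766.20 − $15,676,000 = $20,979,766.20.
So DOL = total CM / EBIT = $36,655,766.20 / $20,979,766.20 = 1.7472.
So EBIT moves 1.7472 × (-27.4%) = -47.9%.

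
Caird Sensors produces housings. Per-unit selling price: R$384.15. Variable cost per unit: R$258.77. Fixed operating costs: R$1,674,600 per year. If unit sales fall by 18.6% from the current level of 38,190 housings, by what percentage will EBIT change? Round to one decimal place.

-28.6%

Contribution at this volume is 38,190 × R$125.38 = R$4,788,262.20.
EBIT = R$4,788,262.20 − R$1,674,600 = R$3,113,662.20.
Degree of operating leverage = R$4,788,262.20 / R$3,113,662.20 = 1.5378.
Operating income changes by 1.5378 × -18.6% = -28.6%.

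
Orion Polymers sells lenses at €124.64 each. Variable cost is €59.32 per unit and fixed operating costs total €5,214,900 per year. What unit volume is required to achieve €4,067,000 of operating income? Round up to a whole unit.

142,099 lenses

Unit CM = price − variable cost = €124.64 − €59.32 = €65.32.
Need Q such that Q × €65.32 − €5,214,900 = €4,067,000, i.e. Q = €9,281,900 / €65.32 = 142,098.90 → 142,099.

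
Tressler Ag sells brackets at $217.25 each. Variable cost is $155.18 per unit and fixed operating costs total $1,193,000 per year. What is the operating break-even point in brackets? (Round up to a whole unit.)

19,221 brackets

Contribution margin per unit = $217.25 − $155.18 = $62.07.
Units to break even: $1,193,000 ÷ $62.07 = 19,220.24, rounded up to 19,221.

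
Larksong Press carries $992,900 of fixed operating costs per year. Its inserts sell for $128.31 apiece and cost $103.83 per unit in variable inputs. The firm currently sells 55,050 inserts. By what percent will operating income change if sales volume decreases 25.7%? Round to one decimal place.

Total contribution margin = 55,050 × $24.48 = $1,347,624.00.
EBIT = $1,347,624.00 − $992,900 = $354,724.00.
Degree of operating leverage = $1,347,624.00 / $354,724.00 = 3.7991.
Operating income changes by 3.7991 × -25.7% = -97.6%.

-97.6%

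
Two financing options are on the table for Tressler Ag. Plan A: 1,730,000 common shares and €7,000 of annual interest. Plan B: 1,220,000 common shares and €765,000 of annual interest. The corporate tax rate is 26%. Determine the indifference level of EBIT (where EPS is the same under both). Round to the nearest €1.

€2,578,255

Set EPS_A = EPS_B: (EBIT − €7,000)(1 − 0.26) ÷ 1,730,000 = (EBIT − €765,000)(1 − 0.26) ÷ 1,220,000.
Cancelling (1 − t) and cross-multiplying: 1,220,000·(EBIT − 7,000) = 1,730,000·(EBIT − 765,000).
Solving, EBIT = (765,000·1,730,000 − 7,000·1,220,000) / (1,730,000 − 1,220,000) = 1,314,910,000,000 / 510,000 = 2,578,254.90.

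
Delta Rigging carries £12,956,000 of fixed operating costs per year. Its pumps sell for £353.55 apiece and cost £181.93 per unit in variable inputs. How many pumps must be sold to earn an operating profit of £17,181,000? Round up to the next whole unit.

175,604 pumps

Unit CM = price − variable cost = £353.55 − £181.93 = £171.62.
Need Q such that Q × £171.62 − £12,956,000 = £17,181,000, i.e. Q = £30,137,000 / £171.62 = 175,603.08 → 175,604.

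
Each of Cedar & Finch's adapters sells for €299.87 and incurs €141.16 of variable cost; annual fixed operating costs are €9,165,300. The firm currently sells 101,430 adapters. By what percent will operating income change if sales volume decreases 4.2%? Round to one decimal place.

Contribution at this volume is 101,430 × €158.71 = €16,097,955.30.
Subtracting fixed costs: EBIT = €16,097,955.30 − €9,165,300 = €6,932,655.30.
Degree of operating leverage = €16,097,955.30 / €6,932,655.30 = 2.3220.
So EBIT moves 2.3220 × (-4.2%) = -9.8%.

-9.8%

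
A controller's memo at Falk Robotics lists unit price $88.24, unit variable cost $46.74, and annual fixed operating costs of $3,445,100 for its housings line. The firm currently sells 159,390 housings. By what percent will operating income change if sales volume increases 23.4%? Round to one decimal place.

Total contribution margin = 159,390 × $41.50 = $6,614,685.00.
EBIT = $6,614,685.00 − $3,445,100 = $3,169,585.00.
DOL = contribution ÷ EBIT = $6,614,685.00 ÷ $3,169,585.00 = 2.0869.
%ΔEBIT = DOL × %ΔSales = 2.0869 × +23.4% = +48.8%.

+48.8%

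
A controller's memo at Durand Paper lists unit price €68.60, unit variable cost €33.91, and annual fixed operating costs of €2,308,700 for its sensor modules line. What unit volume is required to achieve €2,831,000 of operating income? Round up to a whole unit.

Contribution margin per unit = €68.60 − €33.91 = €34.69.
Need Q such that Q × €34.69 − €2,308,700 = €2,831,000, i.e. Q = €5,139,700 / €34.69 = 148,160.85 → 148,161.

148,161 sensor modules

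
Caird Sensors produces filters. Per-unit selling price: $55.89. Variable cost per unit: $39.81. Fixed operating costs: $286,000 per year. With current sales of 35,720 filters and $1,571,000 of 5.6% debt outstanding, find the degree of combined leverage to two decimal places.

2.87

Contribution at this volume is 35,720 × $16.08 = $574,377.60.
Subtracting fixed costs: EBIT = $574,377.60 − $286,000 = $288,377.60. Interest = $87,976.00.
DOL = $574,377.60 ÷ $288,377.60 = 1.9918; DFL = $288,377.60 ÷ $200,401.60 = 1.4390.
Combined leverage = 1.9918 × 1.4390 = 2.8662.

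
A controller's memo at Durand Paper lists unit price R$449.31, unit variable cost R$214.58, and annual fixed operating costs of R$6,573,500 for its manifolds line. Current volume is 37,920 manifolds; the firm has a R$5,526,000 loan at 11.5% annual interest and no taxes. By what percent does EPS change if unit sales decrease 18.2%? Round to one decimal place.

-95.7%

Contribution at this volume is 37,920 × R$234.73 = R$8,900,961.60.
Subtracting fixed costs: EBIT = R$8,900,961.60 − R$6,573,500 = R$2,327,461.60.
Interest = R$635,490.00, so EBIT − I = R$1,691,971.60.
Degree of combined leverage = contribution ÷ (EBIT − I) = R$8,900,961.60 ÷ R$1,691,971.60 = 5.2607.
%ΔEPS = DCL × %ΔSales = 5.2607 × -18.2% = -95.7%.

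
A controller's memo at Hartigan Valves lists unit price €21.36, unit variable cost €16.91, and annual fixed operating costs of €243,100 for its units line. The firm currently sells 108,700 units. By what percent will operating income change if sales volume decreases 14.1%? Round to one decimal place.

At 108,700 units, contribution = 108,700 × €4.45 = €483,715.00.
Subtracting fixed costs: EBIT = €483,715.00 − €243,100 = €240,615.00.
Degree of operating leverage = €483,715.00 / €240,615.00 = 2.0103.
%ΔEBIT = DOL × %ΔSales = 2.0103 × -14.1% = -28.3%.

-28.3%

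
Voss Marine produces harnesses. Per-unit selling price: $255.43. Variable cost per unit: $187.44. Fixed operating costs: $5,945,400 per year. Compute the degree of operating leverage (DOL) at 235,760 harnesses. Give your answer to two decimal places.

Contribution at this volume is 235,760 × $67.99 = $16,029,322.40.
Subtracting fixed costs: EBIT = $16,029,322.40 − $5,945,400 = $10,083,922.40.
So DOL = total CM / EBIT = $16,029,322.40 / $10,083,922.40 = 1.5896.

1.59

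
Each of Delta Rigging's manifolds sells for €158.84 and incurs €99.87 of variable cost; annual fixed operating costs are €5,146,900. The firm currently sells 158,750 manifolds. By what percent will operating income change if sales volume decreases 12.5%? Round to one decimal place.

-27.8%

At 158,750 units, contribution = 158,750 × €58.97 = €9,361,487.50.
Operating income = contribution − fixed costs = €9,361,487.50 − €5,146,900 = €4,214,587.50.
So DOL = total CM / EBIT = €9,361,487.50 / €4,214,587.50 = 2.2212.
%ΔEBIT = DOL × %ΔSales = 2.2212 × -12.5% = -27.8%.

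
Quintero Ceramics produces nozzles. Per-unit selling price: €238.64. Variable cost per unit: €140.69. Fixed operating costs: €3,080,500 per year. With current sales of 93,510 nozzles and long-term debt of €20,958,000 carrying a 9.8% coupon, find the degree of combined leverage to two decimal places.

2.28

Total contribution margin = 93,510 × €97.95 = €9,159,304.50.
EBIT = €9,159,304.50 − €3,080,500 = €6,078,804.50. Interest = €2,053,884.00.
DOL = €9,159,304.50 ÷ €6,078,804.50 = 1.5068; DFL = €6,078,804.50 ÷ €4,024,920.50 = 1.5103.
DCL = DOL × DFL = 1.5068 × 1.5103 = 2.2757.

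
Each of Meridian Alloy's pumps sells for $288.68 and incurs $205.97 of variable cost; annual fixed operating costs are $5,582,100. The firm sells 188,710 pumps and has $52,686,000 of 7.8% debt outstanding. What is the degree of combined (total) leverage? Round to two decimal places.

Contribution at this volume is 188,710 × $82.71 = $15,608,204.10.
Subtracting fixed costs: EBIT = $15,608,204.10 − $5,582,100 = $10,026,104.10. Interest = $4,109,508.00, so EBIT − I = $5,916,596.10.
DCL = contribution ÷ (EBIT − I) = $15,608,204.10 ÷ $5,916,596.10 = 2.6380.

2.64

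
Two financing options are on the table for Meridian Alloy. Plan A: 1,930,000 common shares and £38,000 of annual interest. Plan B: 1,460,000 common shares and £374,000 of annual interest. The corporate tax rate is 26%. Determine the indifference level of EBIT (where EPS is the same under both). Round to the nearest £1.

£1,417,745

Set EPS_A = EPS_B: (EBIT − £38,000)(1 − 0.26) ÷ 1,930,000 = (EBIT − £374,000)(1 − 0.26) ÷ 1,460,000.
Cancelling (1 − t) and cross-multiplying: 1,460,000·(EBIT − 38,000) = 1,930,000·(EBIT − 374,000).
EBIT × (1,930,000 − 1,460,000) = 374,000 × 1,930,000 − 38,000 × 1,460,000 = 666,340,000,000, so EBIT = 666,340,000,000 ÷ 470,000 = 1,417,744.68.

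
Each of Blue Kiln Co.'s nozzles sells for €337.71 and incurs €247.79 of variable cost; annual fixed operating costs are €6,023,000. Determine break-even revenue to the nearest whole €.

CM per unit = €337.71 − €247.79 = €89.92; CM ratio = €89.92 / €337.71 = 0.2663.
Break-even revenue = fixed costs × price ÷ CM = €6,023,000 × €337.71 ÷ €89.92 = €22,620,411.

€22,620,411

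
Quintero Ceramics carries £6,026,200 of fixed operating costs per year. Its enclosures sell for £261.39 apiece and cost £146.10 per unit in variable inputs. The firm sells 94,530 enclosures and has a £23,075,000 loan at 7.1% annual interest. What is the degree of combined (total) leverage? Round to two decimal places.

3.37

At 94,530 units, contribution = 94,530 × £115.29 = £10,898,363.70.
EBIT = £10,898,363.70 − £6,026,200 = £4,872,163.70. Interest = £1,638,325.00.
DOL = £10,898,363.70 ÷ £4,872,163.70 = 2.2369; DFL = £4,872,163.70 ÷ £3,233,838.70 = 1.5066.
Combined leverage = 2.2369 × 1.5066 = 3.3701.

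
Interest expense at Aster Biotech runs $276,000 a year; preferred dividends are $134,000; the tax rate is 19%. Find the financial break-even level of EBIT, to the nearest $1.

Preferred dividends are paid after tax, so their pre-tax equivalent is $134,000 ÷ (1 − 0.19) = $165,432.10.
Financial break-even EBIT = interest + D_p ÷ (1 − t) = $276,000 + $165,432.10 = $441,432.10.

$441,432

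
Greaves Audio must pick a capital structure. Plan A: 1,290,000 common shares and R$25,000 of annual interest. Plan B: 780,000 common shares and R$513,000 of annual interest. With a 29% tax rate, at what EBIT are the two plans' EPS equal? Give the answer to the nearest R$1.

At indifference, (EBIT − 25,000)(1 − t)/1,290,000 = (EBIT − 513,000)(1 − t)/780,000.
The (1 − t) factor cancels: (EBIT − 25,000) × 780,000 = (EBIT − 513,000) × 1,290,000.
Solving, EBIT = (513,000·1,290,000 − 25,000·780,000) / (1,290,000 − 780,000) = 642,270,000,000 / 510,000 = 1,259,352.94.

R$1,259,353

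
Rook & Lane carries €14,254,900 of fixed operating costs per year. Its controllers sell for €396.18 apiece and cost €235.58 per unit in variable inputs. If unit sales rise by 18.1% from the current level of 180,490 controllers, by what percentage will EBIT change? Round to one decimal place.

Total contribution margin = 180,490 × €160.60 = €28,986,694.00.
Subtracting fixed costs: EBIT = €28,986,694.00 − €14,254,900 = €14,731,794.00.
DOL = contribution ÷ EBIT = €28,986,694.00 ÷ €14,731,794.00 = 1.9676.
So EBIT moves 1.9676 × (+18.1%) = +35.6%.

+35.6%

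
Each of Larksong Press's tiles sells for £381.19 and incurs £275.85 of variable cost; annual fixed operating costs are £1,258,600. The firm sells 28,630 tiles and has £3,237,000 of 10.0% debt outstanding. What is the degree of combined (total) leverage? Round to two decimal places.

Contribution at this volume is 28,630 × £105.34 = £3,015,884.20.
EBIT = £3,015,884.20 − £1,258,600 = £1,757,284.20. Interest = £323,700.00, so EBIT − I = £1,433,584.20.
DCL = contribution ÷ (EBIT − I) = £3,015,884.20 ÷ £1,433,584.20 = 2.1037.

2.10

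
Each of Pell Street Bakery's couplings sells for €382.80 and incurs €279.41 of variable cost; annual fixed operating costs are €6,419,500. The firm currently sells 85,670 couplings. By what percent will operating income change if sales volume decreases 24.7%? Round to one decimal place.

Total contribution margin = 85,670 × €103.39 = €8,857,421.30.
Operating income = contribution − fixed costs = €8,857,421.30 − €6,419,500 = €2,437,921.30.
Degree of operating leverage = €8,857,421.30 / €2,437,921.30 = 3.6332.
So EBIT moves 3.6332 × (-24.7%) = -89.7%.

-89.7%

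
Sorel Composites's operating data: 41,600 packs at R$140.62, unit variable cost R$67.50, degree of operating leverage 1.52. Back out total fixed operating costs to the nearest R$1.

Total contribution margin = 41,600 × R$73.12 = R$3,041,792.00.
Since DOL = CM ÷ EBIT, EBIT = R$3,041,792.00 ÷ 1.52 = R$2,001,178.95.
Fixed costs = CM − EBIT = R$3,041,792.00 − R$2,001,178.95 = R$1,040,613.

R$1,040,613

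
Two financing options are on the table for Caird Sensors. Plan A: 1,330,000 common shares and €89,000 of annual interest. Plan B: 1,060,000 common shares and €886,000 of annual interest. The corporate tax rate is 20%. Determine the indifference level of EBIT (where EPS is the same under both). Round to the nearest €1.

€4,014,963

At indifference, (EBIT − 89,000)(1 − t)/1,330,000 = (EBIT − 886,000)(1 − t)/1,060,000.
The (1 − t) factor cancels: (EBIT − 89,000) × 1,060,000 = (EBIT − 886,000) × 1,330,000.
Solving, EBIT = (886,000·1,330,000 − 89,000·1,060,000) / (1,330,000 − 1,060,000) = 1,084,040,000,000 / 270,000 = 4,014,962.96.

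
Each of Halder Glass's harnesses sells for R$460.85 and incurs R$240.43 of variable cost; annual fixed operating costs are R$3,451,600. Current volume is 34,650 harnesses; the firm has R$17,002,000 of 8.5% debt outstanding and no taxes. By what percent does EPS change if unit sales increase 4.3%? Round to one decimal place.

+12.0%

Contribution at this volume is 34,650 × R$220.42 = R$7,637,553.00.
EBIT = R$7,637,553.00 − R$3,451,600 = R$4,185,953.00.
Interest = R$1,445,170.00, so EBIT − I = R$2,740,783.00.
DCL = total CM / (EBIT − I) = R$7,637,553.00 / R$2,740,783.00 = 2.7866.
EPS therefore changes by 2.7866 × (+4.3%) = +12.0%.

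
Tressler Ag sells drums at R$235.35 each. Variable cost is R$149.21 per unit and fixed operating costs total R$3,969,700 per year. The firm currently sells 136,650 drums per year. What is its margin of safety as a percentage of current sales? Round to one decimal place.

Each unit contributes R$235.35 − R$149.21 = R$86.14. Break-even units = R$3,969,700 ÷ R$86.14 = 46,084.28; break-even revenue = 46,084.28 × R$235.35 = R$10,845,935.63.
Actual sales revenue = 136,650 × R$235.35 = R$32,160,577.50.
Margin of safety = (R$32,160,577.50 − R$10,845,935.63) ÷ R$32,160,577.50 = 66.3%.

66.3%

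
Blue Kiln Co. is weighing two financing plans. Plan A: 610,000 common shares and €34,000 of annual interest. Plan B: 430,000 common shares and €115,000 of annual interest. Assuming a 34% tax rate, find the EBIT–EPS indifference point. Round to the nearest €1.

€308,500

At indifference, (EBIT − 34,000)(1 − t)/610,000 = (EBIT − 115,000)(1 − t)/430,000.
Cancelling (1 − t) and cross-multiplying: 430,000·(EBIT − 34,000) = 610,000·(EBIT − 115,000).
EBIT × (610,000 − 430,000) = 115,000 × 610,000 − 34,000 × 430,000 = 55,530,000,000, so EBIT = 55,530,000,000 ÷ 180,000 = 308,500.00.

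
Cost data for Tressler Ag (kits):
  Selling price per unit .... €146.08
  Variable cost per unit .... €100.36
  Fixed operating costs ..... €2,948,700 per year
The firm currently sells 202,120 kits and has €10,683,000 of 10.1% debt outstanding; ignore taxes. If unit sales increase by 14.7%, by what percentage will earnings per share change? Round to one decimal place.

At 202,120 units, contribution = 202,120 × €45.72 = €9,240,926.40.
Subtracting fixed costs: EBIT = €9,240,926.40 − €2,948,700 = €6,292,226.40.
Interest = €1,078,983.00, so EBIT − I = €5,213,243.40.
DCL = total CM / (EBIT − I) = €9,240,926.40 / €5,213,243.40 = 1.7726.
%ΔEPS = DCL × %ΔSales = 1.7726 × +14.7% = +26.1%.

+26.1%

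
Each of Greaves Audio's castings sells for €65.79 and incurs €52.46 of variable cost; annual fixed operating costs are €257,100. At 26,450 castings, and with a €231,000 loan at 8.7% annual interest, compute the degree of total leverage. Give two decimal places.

Total contribution margin = 26,450 × €13.33 = €352,578.50.
Operating income = contribution − fixed costs = €352,578.50 − €257,100 = €95,478.50. Interest = €20,097.00, so EBIT − I = €75,381.50.
DCL = contribution ÷ (EBIT − I) = €352,578.50 ÷ €75,381.50 = 4.6773.

4.68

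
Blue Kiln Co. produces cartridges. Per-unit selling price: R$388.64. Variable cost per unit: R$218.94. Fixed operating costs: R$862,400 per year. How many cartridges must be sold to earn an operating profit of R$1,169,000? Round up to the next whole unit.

Each unit contributes R$388.64 − R$218.94 = R$169.70.
Required volume = (fixed costs + target profit) ÷ CM = (R$862,400 + R$1,169,000) ÷ R$169.70 = 11,970.54, so 11,971 cartridges.

11,971 cartridges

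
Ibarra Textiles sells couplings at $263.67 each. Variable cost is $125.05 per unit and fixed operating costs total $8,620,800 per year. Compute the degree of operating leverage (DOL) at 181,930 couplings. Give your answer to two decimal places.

At 181,930 units, contribution = 181,930 × $138.62 = $25,219,136.60.
Subtracting fixed costs: EBIT = $25,219,136.60 − $8,620,800 = $16,598,336.60.
DOL = contribution ÷ EBIT = $25,219,136.60 ÷ $16,598,336.60 = 1.5194.

1.52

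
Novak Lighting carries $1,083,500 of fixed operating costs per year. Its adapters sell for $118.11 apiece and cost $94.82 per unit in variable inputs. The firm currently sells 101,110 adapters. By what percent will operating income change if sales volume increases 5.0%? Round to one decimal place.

+9.3%

Contribution at this volume is 101,110 × $23.29 = $2,354,851.90.
Subtracting fixed costs: EBIT = $2,354,851.90 − $1,083,500 = $1,271,351.90.
DOL = contribution ÷ EBIT = $2,354,851.90 ÷ $1,271,351.90 = 1.8522.
Operating income changes by 1.8522 × +5.0% = +9.3%.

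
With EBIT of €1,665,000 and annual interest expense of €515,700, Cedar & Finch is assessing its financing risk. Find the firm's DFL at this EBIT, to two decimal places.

Interest = €515,700.00.
DFL = EBIT ÷ (EBIT − I) = €1,665,000 ÷ (€1,665,000 − €515,700.00) = €1,665,000 ÷ €1,149,300.00 = 1.4487.

1.45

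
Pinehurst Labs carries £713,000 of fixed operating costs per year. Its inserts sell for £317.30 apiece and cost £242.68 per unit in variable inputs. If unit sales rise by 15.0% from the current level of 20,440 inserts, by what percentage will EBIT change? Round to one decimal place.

At 20,440 units, contribution = 20,440 × £74.62 = £1,525,232.80.
Subtracting fixed costs: EBIT = £1,525,232.80 − £713,000 = £812,232.80.
So DOL = total CM / EBIT = £1,525,232.80 / £812,232.80 = 1.8778.
Operating income changes by 1.8778 × +15.0% = +28.2%.

+28.2%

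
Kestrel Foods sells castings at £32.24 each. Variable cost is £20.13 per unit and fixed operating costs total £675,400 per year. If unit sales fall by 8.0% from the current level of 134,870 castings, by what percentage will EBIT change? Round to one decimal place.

At 134,870 units, contribution = 134,870 × £12.11 = £1,633,275.70.
Subtracting fixed costs: EBIT = £1,633,275.70 − £675,400 = £957,875.70.
Degree of operating leverage = £1,633,275.70 / £957,875.70 = 1.7051.
Operating income changes by 1.7051 × -8.0% = -13.6%.

-13.6%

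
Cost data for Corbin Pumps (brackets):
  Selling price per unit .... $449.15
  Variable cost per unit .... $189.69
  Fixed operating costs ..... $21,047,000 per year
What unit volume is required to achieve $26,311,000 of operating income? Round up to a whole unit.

Each unit contributes $449.15 − $189.69 = $259.46.
Required volume = (fixed costs + target profit) ÷ CM = ($21,047,000 + $26,311,000) ÷ $259.46 = 182,525.24, so 182,526 brackets.

182,526 brackets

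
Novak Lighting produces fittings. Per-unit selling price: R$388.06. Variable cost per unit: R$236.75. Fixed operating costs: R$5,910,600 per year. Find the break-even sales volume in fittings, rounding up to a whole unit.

39,063 fittings

Unit CM = price − variable cost = R$388.06 − R$236.75 = R$151.31.
Units to break even: R$5,910,600 ÷ R$151.31 = 39,062.85, rounded up to 39,063.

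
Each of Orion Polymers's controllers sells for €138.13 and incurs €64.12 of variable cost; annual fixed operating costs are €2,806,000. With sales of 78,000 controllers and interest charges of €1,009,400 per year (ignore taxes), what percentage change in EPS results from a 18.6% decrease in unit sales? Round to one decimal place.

At 78,000 units, contribution = 78,000 × €74.01 = €5,772,780.00.
EBIT = €5,772,780.00 − €2,806,000 = €2,966,780.00.
After interest of €1,009,400.00, pre-tax earnings = €1,957,380.00.
DCL = total CM / (EBIT − I) = €5,772,780.00 / €1,957,380.00 = 2.9492.
%ΔEPS = DCL × %ΔSales = 2.9492 × -18.6% = -54.9%.

-54.9%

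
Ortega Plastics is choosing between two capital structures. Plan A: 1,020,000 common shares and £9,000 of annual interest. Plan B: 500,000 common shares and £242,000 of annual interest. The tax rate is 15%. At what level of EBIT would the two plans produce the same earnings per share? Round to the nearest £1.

Set EPS_A = EPS_B: (EBIT − £9,000)(1 − 0.15) ÷ 1,020,000 = (EBIT − £242,000)(1 − 0.15) ÷ 500,000.
Cancelling (1 − t) and cross-multiplying: 500,000·(EBIT − 9,000) = 1,020,000·(EBIT − 242,000).
EBIT × (1,020,000 − 500,000) = 242,000 × 1,020,000 − 9,000 × 500,000 = 242,340,000,000, so EBIT = 242,340,000,000 ÷ 520,000 = 466,038.46.

£466,038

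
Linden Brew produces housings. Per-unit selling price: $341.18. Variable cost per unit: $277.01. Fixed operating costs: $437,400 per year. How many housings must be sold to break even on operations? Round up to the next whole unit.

Unit CM = price − variable cost = $341.18 − $277.01 = $64.17.
Break-even volume = fixed costs ÷ CM per unit = $437,400 ÷ $64.17 = 6,816.27, so 6,817 housings.

6,817 housings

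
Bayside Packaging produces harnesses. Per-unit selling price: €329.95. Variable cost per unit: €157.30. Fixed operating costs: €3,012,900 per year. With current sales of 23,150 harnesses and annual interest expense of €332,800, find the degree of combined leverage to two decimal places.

Contribution at this volume is 23,150 × €172.65 = €3,996,847.50.
Operating income = contribution − fixed costs = €3,996,847.50 − €3,012,900 = €983,947.50. Interest = €332,800.00, so EBIT − I = €651,147.50.
DCL = contribution ÷ (EBIT − I) = €3,996,847.50 ÷ €651,147.50 = 6.1382.

6.14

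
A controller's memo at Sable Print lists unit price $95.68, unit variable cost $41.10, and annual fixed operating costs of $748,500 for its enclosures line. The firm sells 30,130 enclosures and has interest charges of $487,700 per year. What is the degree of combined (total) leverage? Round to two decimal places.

At 30,130 units, contribution = 30,130 × $54.58 = $1,644,495.40.
EBIT = $1,644,495.40 − $748,500 = $895,995.40. Interest = $487,700.00, so EBIT − I = $408,295.40.
Degree of total leverage = total CM / (EBIT − interest) = $1,644,495.40 / $408,295.40 = 4.0277.

4.03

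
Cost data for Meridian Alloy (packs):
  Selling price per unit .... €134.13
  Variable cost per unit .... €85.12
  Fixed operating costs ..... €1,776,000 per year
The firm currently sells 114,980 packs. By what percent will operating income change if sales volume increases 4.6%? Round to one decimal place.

Contribution at this volume is 114,980 × €49.01 = €5,635,169.80.
Operating income = contribution − fixed costs = €5,635,169.80 − €1,776,000 = €3,859,169.80.
Degree of operating leverage = €5,635,169.80 / €3,859,169.80 = 1.4602.
So EBIT moves 1.4602 × (+4.6%) = +6.7%.

+6.7%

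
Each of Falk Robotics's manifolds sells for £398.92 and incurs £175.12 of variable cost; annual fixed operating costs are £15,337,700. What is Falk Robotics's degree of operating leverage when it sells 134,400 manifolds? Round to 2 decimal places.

At 134,400 units, contribution = 134,400 × £223.80 = £30,078,720.00.
Subtracting fixed costs: EBIT = £30,078,720.00 − £15,337,700 = £14,741,020.00.
Degree of operating leverage = £30,078,720.00 / £14,741,020.00 = 2.0405.

2.04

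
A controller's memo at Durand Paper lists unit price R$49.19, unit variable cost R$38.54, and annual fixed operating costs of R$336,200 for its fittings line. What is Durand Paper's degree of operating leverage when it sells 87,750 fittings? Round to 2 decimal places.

1.56

Total contribution margin = 87,750 × R$10.65 = R$934,537.50.
Subtracting fixed costs: EBIT = R$934,537.50 − R$336,200 = R$598,337.50.
Degree of operating leverage = R$934,537.50 / R$598,337.50 = 1.5619.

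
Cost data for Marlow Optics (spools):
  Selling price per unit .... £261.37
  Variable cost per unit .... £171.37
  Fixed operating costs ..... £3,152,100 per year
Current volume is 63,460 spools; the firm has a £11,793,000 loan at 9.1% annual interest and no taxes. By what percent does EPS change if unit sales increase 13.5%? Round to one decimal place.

+51.9%

Total contribution margin = 63,460 × £90.00 = £5,711,400.00.
Operating income = contribution − fixed costs = £5,711,400.00 − £3,152,100 = £2,559,300.00.
Interest = £1,073,163.00, so EBIT − I = £1,486,137.00.
Degree of combined leverage = contribution ÷ (EBIT − I) = £5,711,400.00 ÷ £1,486,137.00 = 3.8431.
%ΔEPS = DCL × %ΔSales = 3.8431 × +13.5% = +51.9%.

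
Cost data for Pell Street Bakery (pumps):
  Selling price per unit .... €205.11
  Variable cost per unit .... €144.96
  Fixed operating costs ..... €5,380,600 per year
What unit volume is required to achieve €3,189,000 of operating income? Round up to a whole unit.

142,471 pumps

Contribution margin per unit = €205.11 − €144.96 = €60.15.
Required volume = (fixed costs + target profit) ÷ CM = (€5,380,600 + €3,189,000) ÷ €60.15 = 142,470.49, so 142,471 pumps.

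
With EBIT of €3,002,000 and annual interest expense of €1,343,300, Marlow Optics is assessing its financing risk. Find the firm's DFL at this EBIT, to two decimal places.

1.81

Interest = €1,343,300.00.
Degree of financial leverage = EBIT / (EBIT − interest) = €3,002,000 / €1,658,700.00 = 1.8099.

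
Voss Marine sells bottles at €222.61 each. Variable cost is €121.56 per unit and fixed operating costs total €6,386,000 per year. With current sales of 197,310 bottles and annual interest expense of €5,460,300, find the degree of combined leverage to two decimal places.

Total contribution margin = 197,310 × €101.05 = €19,938,175.50.
EBIT = €19,938,175.50 − €6,386,000 = €13,552,175.50. Interest = €5,460,300.00, so EBIT − I = €8,091,875.50.
Degree of total leverage = total CM / (EBIT − interest) = €19,938,175.50 / €8,091,875.50 = 2.4640.

2.46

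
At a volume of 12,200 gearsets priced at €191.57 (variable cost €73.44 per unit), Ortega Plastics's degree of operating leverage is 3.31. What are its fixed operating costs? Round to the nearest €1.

At 12,200 units, contribution = 12,200 × €118.13 = €1,441,186.00.
DOL = contribution / EBIT, so EBIT = €1,441,186.00 / 3.31 = €435,403.63.
And FC = contribution − EBIT = €1,441,186.00 − €435,403.63 = €1,005,782.

€1,005,782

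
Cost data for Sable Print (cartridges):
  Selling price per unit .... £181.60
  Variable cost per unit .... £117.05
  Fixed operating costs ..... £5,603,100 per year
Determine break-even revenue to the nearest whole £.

Contribution margin per unit = £181.60 − £117.05 = £64.55, a CM ratio of £64.55 ÷ £181.60 = 0.3555.
Break-even sales = FC ÷ CM ratio = £5,603,100 × £181.60 / £64.55 = £15,763,330.

£15,763,330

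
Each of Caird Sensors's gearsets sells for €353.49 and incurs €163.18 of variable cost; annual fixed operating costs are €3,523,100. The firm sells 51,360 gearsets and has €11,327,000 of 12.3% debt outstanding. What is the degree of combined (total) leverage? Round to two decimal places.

2.01

Contribution at this volume is 51,360 × €190.31 = €9,774,321.60.
EBIT = €9,774,321.60 − €3,523,100 = €6,251,221.60. Interest = €1,393,221.00.
DOL = €9,774,321.60 ÷ €6,251,221.60 = 1.5636; DFL = €6,251,221.60 ÷ €4,858,000.60 = 1.2868.
DCL = DOL × DFL = 1.5636 × 1.2868 = 2.0120.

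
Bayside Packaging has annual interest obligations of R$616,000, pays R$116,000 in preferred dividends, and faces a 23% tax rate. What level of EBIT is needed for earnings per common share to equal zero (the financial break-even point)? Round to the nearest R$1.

Grossing the preferred dividend up to pre-tax terms: R$116,000 / (1 − 0.23) = R$150,649.35.
EPS = 0 when EBIT covers interest plus the pre-tax preferred burden: R$616,000 + R$150,649.35 = R$766,649.35.

R$766,649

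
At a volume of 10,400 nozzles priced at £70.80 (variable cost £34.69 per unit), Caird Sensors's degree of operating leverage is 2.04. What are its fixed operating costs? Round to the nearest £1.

Contribution at this volume is 10,400 × £36.11 = £375,544.00.
Since DOL = CM ÷ EBIT, EBIT = £375,544.00 ÷ 2.04 = £184,090.20.
Fixed costs = CM − EBIT = £375,544.00 − £184,090.20 = £191,454.

£191,454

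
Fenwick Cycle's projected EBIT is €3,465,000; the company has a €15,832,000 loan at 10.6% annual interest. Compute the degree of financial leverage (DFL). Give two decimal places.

Annual interest charges come to €1,678,192.00.
DFL = EBIT ÷ (EBIT − I) = €3,465,000 ÷ (€3,465,000 − €1,678,192.00) = €3,465,000 ÷ €1,786,808.00 = 1.9392.

1.94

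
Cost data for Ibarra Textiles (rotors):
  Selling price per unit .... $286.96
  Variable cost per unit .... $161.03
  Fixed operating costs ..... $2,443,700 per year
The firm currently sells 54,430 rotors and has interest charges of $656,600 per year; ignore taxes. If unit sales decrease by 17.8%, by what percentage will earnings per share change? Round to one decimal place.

-32.5%

Total contribution margin = 54,430 × $125.93 = $6,854,369.90.
EBIT = $6,854,369.90 − $2,443,700 = $4,410,669.90.
Interest = $656,600.00, so EBIT − I = $3,754,069.90.
Degree of combined leverage = contribution ÷ (EBIT − I) = $6,854,369.90 ÷ $3,754,069.90 = 1.8259.
EPS therefore changes by 1.8259 × (-17.8%) = -32.5%.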